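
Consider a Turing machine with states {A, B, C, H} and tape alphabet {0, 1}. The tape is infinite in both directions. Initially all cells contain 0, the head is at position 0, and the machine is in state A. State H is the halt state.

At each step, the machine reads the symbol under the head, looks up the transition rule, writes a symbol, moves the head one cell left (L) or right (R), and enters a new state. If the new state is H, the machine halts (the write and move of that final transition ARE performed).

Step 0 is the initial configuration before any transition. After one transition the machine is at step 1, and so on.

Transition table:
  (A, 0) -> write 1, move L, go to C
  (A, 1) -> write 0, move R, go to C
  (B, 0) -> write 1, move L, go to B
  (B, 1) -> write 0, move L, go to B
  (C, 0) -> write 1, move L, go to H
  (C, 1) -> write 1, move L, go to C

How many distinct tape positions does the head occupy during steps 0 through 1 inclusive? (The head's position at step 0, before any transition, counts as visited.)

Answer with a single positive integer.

Step 1: in state A at pos 0, read 0 -> (A,0)->write 1,move L,goto C. Now: state=C, head=-1, tape[-2..1]=0010 (head:  ^)
Head positions at steps 0..1: starting at 0, distinct positions visited = {-1, 0} -> 2 position(s)

Answer: 2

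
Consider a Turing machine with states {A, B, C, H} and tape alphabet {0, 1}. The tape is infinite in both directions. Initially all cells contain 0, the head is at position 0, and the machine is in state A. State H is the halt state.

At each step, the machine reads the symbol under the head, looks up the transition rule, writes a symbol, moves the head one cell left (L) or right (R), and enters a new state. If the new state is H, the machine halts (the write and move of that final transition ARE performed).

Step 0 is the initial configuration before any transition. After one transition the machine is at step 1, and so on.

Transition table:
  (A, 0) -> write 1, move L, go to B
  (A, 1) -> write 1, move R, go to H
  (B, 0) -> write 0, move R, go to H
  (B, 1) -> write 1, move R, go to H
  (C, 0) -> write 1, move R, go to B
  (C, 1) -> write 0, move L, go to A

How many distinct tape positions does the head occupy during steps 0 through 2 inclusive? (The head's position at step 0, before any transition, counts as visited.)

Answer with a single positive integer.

Answer: 2

Derivation:
Step 1: in state A at pos 0, read 0 -> (A,0)->write 1,move L,goto B. Now: state=B, head=-1, tape[-2..1]=0010 (head:  ^)
Step 2: in state B at pos -1, read 0 -> (B,0)->write 0,move R,goto H. Now: state=H, head=0, tape[-2..1]=0010 (head:   ^)
Head positions at steps 0..2: starting at 0, distinct positions visited = {-1, 0} -> 2 position(s)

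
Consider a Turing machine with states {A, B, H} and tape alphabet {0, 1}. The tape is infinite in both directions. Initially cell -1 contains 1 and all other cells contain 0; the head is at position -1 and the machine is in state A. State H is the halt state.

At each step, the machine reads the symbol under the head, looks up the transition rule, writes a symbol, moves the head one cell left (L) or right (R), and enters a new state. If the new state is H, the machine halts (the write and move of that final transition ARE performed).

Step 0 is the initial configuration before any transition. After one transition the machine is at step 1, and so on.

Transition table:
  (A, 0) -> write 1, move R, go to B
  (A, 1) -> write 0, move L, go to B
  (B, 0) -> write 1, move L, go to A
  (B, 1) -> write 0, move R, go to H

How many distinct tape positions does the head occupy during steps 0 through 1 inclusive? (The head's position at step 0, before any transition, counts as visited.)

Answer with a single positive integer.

Answer: 2

Derivation:
Step 1: in state A at pos -1, read 1 -> (A,1)->write 0,move L,goto B. Now: state=B, head=-2, tape[-3..0]=0000 (head:  ^)
Head positions at steps 0..1: starting at -1, distinct positions visited = {-2, -1} -> 2 position(s)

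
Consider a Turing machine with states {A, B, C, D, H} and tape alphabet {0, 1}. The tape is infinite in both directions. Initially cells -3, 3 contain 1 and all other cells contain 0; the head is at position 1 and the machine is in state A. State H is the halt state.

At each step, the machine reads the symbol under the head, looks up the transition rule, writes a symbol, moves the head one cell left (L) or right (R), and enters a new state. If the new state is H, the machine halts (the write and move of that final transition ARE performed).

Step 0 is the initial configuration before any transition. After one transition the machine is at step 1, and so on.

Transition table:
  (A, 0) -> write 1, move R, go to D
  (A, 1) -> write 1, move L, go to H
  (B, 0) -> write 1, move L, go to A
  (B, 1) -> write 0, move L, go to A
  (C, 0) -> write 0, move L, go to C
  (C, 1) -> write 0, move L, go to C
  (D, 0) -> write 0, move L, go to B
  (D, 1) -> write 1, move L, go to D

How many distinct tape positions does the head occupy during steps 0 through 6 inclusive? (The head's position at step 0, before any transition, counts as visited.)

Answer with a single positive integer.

Answer: 4

Derivation:
Step 1: in state A at pos 1, read 0 -> (A,0)->write 1,move R,goto D. Now: state=D, head=2, tape[-4..4]=010001010 (head:       ^)
Step 2: in state D at pos 2, read 0 -> (D,0)->write 0,move L,goto B. Now: state=B, head=1, tape[-4..4]=010001010 (head:      ^)
Step 3: in state B at pos 1, read 1 -> (B,1)->write 0,move L,goto A. Now: state=A, head=0, tape[-4..4]=010000010 (head:     ^)
Step 4: in state A at pos 0, read 0 -> (A,0)->write 1,move R,goto D. Now: state=D, head=1, tape[-4..4]=010010010 (head:      ^)
Step 5: in state D at pos 1, read 0 -> (D,0)->write 0,move L,goto B. Now: state=B, head=0, tape[-4..4]=010010010 (head:     ^)
Step 6: in state B at pos 0, read 1 -> (B,1)->write 0,move L,goto A. Now: state=A, head=-1, tape[-4..4]=010000010 (head:    ^)
Head positions at steps 0..6: starting at 1, distinct positions visited = {-1, 0, 1, 2} -> 4 position(s)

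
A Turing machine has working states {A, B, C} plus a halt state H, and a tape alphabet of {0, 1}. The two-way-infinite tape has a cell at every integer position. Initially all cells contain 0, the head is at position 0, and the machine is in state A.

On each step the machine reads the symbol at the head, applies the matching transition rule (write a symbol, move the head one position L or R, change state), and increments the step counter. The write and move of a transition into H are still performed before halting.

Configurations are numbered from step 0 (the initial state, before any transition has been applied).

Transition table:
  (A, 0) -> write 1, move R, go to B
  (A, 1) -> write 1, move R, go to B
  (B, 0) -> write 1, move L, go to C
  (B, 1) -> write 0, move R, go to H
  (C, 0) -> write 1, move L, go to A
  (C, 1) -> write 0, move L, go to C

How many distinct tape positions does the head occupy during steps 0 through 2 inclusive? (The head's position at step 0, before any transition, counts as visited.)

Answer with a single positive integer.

Step 1: in state A at pos 0, read 0 -> (A,0)->write 1,move R,goto B. Now: state=B, head=1, tape[-1..2]=0100 (head:   ^)
Step 2: in state B at pos 1, read 0 -> (B,0)->write 1,move L,goto C. Now: state=C, head=0, tape[-1..2]=0110 (head:  ^)
Head positions at steps 0..2: starting at 0, distinct positions visited = {0, 1} -> 2 position(s)

Answer: 2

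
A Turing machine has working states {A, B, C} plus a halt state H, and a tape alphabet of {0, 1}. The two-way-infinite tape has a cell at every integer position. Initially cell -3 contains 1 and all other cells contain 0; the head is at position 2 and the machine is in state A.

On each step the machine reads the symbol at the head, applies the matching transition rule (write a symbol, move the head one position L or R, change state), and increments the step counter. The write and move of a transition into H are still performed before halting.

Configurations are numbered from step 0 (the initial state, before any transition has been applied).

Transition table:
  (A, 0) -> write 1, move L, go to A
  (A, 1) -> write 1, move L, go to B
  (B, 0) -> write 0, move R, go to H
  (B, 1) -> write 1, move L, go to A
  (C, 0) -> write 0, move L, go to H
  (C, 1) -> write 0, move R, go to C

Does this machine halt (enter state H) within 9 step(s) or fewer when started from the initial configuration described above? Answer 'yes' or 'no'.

Step 1: in state A at pos 2, read 0 -> (A,0)->write 1,move L,goto A. Now: state=A, head=1, tape[-4..3]=01000010 (head:      ^)
Step 2: in state A at pos 1, read 0 -> (A,0)->write 1,move L,goto A. Now: state=A, head=0, tape[-4..3]=01000110 (head:     ^)
Step 3: in state A at pos 0, read 0 -> (A,0)->write 1,move L,goto A. Now: state=A, head=-1, tape[-4..3]=01001110 (head:    ^)
Step 4: in state A at pos -1, read 0 -> (A,0)->write 1,move L,goto A. Now: state=A, head=-2, tape[-4..3]=01011110 (head:   ^)
Step 5: in state A at pos -2, read 0 -> (A,0)->write 1,move L,goto A. Now: state=A, head=-3, tape[-4..3]=01111110 (head:  ^)
Step 6: in state A at pos -3, read 1 -> (A,1)->write 1,move L,goto B. Now: state=B, head=-4, tape[-5..3]=001111110 (head:  ^)
Step 7: in state B at pos -4, read 0 -> (B,0)->write 0,move R,goto H. Now: state=H, head=-3, tape[-5..3]=001111110 (head:   ^)
State H reached at step 7; 7 <= 9 -> yes

Answer: yes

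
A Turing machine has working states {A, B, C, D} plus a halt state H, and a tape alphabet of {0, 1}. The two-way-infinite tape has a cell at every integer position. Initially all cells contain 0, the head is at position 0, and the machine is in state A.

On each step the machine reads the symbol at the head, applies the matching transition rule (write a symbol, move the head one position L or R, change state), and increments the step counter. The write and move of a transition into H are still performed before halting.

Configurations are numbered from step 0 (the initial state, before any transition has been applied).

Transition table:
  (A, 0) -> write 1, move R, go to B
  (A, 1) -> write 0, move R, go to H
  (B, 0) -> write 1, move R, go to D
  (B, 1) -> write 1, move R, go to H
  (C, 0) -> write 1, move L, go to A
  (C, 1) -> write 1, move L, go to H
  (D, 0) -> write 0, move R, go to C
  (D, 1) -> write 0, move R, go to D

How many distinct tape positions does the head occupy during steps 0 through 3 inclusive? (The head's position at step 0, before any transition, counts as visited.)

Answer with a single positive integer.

Answer: 4

Derivation:
Step 1: in state A at pos 0, read 0 -> (A,0)->write 1,move R,goto B. Now: state=B, head=1, tape[-1..2]=0100 (head:   ^)
Step 2: in state B at pos 1, read 0 -> (B,0)->write 1,move R,goto D. Now: state=D, head=2, tape[-1..3]=01100 (head:    ^)
Step 3: in state D at pos 2, read 0 -> (D,0)->write 0,move R,goto C. Now: state=C, head=3, tape[-1..4]=011000 (head:     ^)
Head positions at steps 0..3: starting at 0, distinct positions visited = {0, 1, 2, 3} -> 4 position(s)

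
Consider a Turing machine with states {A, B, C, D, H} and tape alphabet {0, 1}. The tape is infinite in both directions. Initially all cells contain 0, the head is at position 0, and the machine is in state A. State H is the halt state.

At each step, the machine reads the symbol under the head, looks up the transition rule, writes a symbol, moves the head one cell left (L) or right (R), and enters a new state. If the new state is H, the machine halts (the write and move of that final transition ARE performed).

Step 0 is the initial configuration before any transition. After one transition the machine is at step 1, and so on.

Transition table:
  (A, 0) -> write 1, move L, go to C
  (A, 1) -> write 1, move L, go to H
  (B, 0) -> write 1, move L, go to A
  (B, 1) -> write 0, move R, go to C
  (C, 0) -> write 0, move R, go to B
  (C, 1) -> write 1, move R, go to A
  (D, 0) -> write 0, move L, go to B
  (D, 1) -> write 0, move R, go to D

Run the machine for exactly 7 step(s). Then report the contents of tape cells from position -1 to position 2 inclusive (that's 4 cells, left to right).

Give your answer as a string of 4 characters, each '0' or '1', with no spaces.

Answer: 0011

Derivation:
Step 1: in state A at pos 0, read 0 -> (A,0)->write 1,move L,goto C. Now: state=C, head=-1, tape[-2..1]=0010 (head:  ^)
Step 2: in state C at pos -1, read 0 -> (C,0)->write 0,move R,goto B. Now: state=B, head=0, tape[-2..1]=0010 (head:   ^)
Step 3: in state B at pos 0, read 1 -> (B,1)->write 0,move R,goto C. Now: state=C, head=1, tape[-2..2]=00000 (head:    ^)
Step 4: in state C at pos 1, read 0 -> (C,0)->write 0,move R,goto B. Now: state=B, head=2, tape[-2..3]=000000 (head:     ^)
Step 5: in state B at pos 2, read 0 -> (B,0)->write 1,move L,goto A. Now: state=A, head=1, tape[-2..3]=000010 (head:    ^)
Step 6: in state A at pos 1, read 0 -> (A,0)->write 1,move L,goto C. Now: state=C, head=0, tape[-2..3]=000110 (head:   ^)
Step 7: in state C at pos 0, read 0 -> (C,0)->write 0,move R,goto B. Now: state=B, head=1, tape[-2..3]=000110 (head:    ^)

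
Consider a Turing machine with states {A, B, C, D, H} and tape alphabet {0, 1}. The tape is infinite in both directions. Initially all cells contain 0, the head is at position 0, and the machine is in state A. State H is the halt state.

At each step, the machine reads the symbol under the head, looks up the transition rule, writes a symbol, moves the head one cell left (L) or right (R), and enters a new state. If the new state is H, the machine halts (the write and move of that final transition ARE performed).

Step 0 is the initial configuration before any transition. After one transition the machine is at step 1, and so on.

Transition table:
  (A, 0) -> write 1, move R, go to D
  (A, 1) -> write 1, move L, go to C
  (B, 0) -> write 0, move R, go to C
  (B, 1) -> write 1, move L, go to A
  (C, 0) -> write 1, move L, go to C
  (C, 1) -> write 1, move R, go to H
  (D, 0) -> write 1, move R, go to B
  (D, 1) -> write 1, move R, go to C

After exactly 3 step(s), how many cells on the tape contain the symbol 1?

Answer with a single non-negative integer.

Step 1: in state A at pos 0, read 0 -> (A,0)->write 1,move R,goto D. Now: state=D, head=1, tape[-1..2]=0100 (head:   ^)
Step 2: in state D at pos 1, read 0 -> (D,0)->write 1,move R,goto B. Now: state=B, head=2, tape[-1..3]=01100 (head:    ^)
Step 3: in state B at pos 2, read 0 -> (B,0)->write 0,move R,goto C. Now: state=C, head=3, tape[-1..4]=011000 (head:     ^)
Cells containing 1 after step 3: {0, 1} -> 2 cell(s)

Answer: 2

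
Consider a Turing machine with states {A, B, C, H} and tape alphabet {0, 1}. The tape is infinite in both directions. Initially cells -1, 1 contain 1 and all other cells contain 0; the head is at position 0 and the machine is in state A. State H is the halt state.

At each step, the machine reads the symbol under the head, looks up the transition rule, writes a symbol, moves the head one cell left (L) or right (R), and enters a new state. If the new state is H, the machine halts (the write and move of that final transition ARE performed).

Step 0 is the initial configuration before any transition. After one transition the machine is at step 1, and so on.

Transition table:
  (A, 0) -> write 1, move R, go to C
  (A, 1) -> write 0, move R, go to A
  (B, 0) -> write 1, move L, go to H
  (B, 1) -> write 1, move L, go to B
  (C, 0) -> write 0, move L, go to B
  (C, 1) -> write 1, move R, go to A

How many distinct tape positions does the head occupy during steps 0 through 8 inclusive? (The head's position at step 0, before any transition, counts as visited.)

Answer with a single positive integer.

Answer: 6

Derivation:
Step 1: in state A at pos 0, read 0 -> (A,0)->write 1,move R,goto C. Now: state=C, head=1, tape[-2..2]=01110 (head:    ^)
Step 2: in state C at pos 1, read 1 -> (C,1)->write 1,move R,goto A. Now: state=A, head=2, tape[-2..3]=011100 (head:     ^)
Step 3: in state A at pos 2, read 0 -> (A,0)->write 1,move R,goto C. Now: state=C, head=3, tape[-2..4]=0111100 (head:      ^)
Step 4: in state C at pos 3, read 0 -> (C,0)->write 0,move L,goto B. Now: state=B, head=2, tape[-2..4]=0111100 (head:     ^)
Step 5: in state B at pos 2, read 1 -> (B,1)->write 1,move L,goto B. Now: state=B, head=1, tape[-2..4]=0111100 (head:    ^)
Step 6: in state B at pos 1, read 1 -> (B,1)->write 1,move L,goto B. Now: state=B, head=0, tape[-2..4]=0111100 (head:   ^)
Step 7: in state B at pos 0, read 1 -> (B,1)->write 1,move L,goto B. Now: state=B, head=-1, tape[-2..4]=0111100 (head:  ^)
Step 8: in state B at pos -1, read 1 -> (B,1)->write 1,move L,goto B. Now: state=B, head=-2, tape[-3..4]=00111100 (head:  ^)
Head positions at steps 0..8: starting at 0, distinct positions visited = {-2, -1, 0, 1, 2, 3} -> 6 position(s)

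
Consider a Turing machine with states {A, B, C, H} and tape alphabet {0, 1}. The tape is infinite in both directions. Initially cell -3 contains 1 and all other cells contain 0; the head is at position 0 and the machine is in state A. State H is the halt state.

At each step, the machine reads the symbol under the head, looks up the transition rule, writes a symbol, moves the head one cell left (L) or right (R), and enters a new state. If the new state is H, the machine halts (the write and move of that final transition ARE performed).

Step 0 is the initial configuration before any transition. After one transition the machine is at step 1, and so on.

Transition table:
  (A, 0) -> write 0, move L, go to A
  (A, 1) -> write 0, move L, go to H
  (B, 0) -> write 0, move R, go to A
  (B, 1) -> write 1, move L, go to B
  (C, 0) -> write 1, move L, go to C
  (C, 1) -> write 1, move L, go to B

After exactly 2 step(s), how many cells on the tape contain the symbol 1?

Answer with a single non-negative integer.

Answer: 1

Derivation:
Step 1: in state A at pos 0, read 0 -> (A,0)->write 0,move L,goto A. Now: state=A, head=-1, tape[-4..1]=010000 (head:    ^)
Step 2: in state A at pos -1, read 0 -> (A,0)->write 0,move L,goto A. Now: state=A, head=-2, tape[-4..1]=010000 (head:   ^)
Cells containing 1 after step 2: {-3} -> 1 cell(s)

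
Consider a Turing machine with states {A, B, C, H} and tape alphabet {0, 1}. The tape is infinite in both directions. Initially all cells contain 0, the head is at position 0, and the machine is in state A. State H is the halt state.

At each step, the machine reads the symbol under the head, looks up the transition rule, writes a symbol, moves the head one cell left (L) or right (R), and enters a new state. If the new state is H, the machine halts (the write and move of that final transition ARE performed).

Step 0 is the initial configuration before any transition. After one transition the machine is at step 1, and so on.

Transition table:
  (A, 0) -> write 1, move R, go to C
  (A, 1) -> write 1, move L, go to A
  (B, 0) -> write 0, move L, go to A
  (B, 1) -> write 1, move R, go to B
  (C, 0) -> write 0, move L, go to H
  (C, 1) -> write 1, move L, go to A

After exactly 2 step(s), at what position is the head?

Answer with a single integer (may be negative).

Step 1: in state A at pos 0, read 0 -> (A,0)->write 1,move R,goto C. Now: state=C, head=1, tape[-1..2]=0100 (head:   ^)
Step 2: in state C at pos 1, read 0 -> (C,0)->write 0,move L,goto H. Now: state=H, head=0, tape[-1..2]=0100 (head:  ^)

Answer: 0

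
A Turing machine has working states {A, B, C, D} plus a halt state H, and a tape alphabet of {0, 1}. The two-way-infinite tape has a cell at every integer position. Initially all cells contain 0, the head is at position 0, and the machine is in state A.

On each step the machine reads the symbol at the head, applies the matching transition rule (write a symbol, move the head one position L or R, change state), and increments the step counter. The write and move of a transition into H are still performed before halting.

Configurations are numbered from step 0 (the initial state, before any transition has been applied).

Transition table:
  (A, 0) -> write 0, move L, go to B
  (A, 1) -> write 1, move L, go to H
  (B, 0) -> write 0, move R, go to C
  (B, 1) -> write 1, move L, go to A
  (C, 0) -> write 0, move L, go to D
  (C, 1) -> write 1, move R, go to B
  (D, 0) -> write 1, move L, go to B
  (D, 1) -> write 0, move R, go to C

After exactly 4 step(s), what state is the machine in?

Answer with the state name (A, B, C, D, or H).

Step 1: in state A at pos 0, read 0 -> (A,0)->write 0,move L,goto B. Now: state=B, head=-1, tape[-2..1]=0000 (head:  ^)
Step 2: in state B at pos -1, read 0 -> (B,0)->write 0,move R,goto C. Now: state=C, head=0, tape[-2..1]=0000 (head:   ^)
Step 3: in state C at pos 0, read 0 -> (C,0)->write 0,move L,goto D. Now: state=D, head=-1, tape[-2..1]=0000 (head:  ^)
Step 4: in state D at pos -1, read 0 -> (D,0)->write 1,move L,goto B. Now: state=B, head=-2, tape[-3..1]=00100 (head:  ^)

Answer: B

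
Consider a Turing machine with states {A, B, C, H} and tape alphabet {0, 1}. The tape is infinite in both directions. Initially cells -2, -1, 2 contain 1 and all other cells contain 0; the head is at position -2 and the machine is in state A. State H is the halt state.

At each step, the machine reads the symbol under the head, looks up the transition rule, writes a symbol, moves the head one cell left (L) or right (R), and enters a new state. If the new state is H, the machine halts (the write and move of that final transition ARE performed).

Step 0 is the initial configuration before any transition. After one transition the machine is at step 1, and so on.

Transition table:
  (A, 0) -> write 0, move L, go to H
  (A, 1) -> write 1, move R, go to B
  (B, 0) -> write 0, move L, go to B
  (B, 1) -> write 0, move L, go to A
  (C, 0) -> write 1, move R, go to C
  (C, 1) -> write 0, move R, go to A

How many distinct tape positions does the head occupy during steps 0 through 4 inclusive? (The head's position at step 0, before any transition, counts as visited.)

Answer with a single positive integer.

Answer: 2

Derivation:
Step 1: in state A at pos -2, read 1 -> (A,1)->write 1,move R,goto B. Now: state=B, head=-1, tape[-3..3]=0110010 (head:   ^)
Step 2: in state B at pos -1, read 1 -> (B,1)->write 0,move L,goto A. Now: state=A, head=-2, tape[-3..3]=0100010 (head:  ^)
Step 3: in state A at pos -2, read 1 -> (A,1)->write 1,move R,goto B. Now: state=B, head=-1, tape[-3..3]=0100010 (head:   ^)
Step 4: in state B at pos -1, read 0 -> (B,0)->write 0,move L,goto B. Now: state=B, head=-2, tape[-3..3]=0100010 (head:  ^)
Head positions at steps 0..4: starting at -2, distinct positions visited = {-2, -1} -> 2 position(s)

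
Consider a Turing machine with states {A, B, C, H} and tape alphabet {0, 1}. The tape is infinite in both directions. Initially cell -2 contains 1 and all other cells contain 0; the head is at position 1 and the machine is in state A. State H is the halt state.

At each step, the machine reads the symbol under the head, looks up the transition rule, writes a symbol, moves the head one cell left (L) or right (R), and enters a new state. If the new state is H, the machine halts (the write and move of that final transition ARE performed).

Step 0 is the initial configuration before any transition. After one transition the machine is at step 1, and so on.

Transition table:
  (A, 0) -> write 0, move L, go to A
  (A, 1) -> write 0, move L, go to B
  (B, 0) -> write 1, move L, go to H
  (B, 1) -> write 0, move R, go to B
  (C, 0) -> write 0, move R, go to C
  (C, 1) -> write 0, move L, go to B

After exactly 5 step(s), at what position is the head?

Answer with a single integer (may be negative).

Answer: -4

Derivation:
Step 1: in state A at pos 1, read 0 -> (A,0)->write 0,move L,goto A. Now: state=A, head=0, tape[-3..2]=010000 (head:    ^)
Step 2: in state A at pos 0, read 0 -> (A,0)->write 0,move L,goto A. Now: state=A, head=-1, tape[-3..2]=010000 (head:   ^)
Step 3: in state A at pos -1, read 0 -> (A,0)->write 0,move L,goto A. Now: state=A, head=-2, tape[-3..2]=010000 (head:  ^)
Step 4: in state A at pos -2, read 1 -> (A,1)->write 0,move L,goto B. Now: state=B, head=-3, tape[-4..2]=0000000 (head:  ^)
Step 5: in state B at pos -3, read 0 -> (B,0)->write 1,move L,goto H. Now: state=H, head=-4, tape[-5..2]=00100000 (head:  ^)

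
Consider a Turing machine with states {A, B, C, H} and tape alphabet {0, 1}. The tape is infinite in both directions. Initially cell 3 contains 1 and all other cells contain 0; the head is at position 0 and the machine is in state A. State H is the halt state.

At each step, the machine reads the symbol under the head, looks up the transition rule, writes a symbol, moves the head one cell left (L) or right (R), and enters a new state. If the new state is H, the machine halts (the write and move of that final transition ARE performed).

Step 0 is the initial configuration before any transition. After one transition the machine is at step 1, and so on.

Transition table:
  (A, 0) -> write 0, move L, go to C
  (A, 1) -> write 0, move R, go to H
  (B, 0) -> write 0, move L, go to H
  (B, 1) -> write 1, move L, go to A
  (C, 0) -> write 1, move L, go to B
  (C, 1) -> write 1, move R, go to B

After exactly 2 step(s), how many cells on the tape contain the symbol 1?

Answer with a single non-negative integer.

Answer: 2

Derivation:
Step 1: in state A at pos 0, read 0 -> (A,0)->write 0,move L,goto C. Now: state=C, head=-1, tape[-2..4]=0000010 (head:  ^)
Step 2: in state C at pos -1, read 0 -> (C,0)->write 1,move L,goto B. Now: state=B, head=-2, tape[-3..4]=00100010 (head:  ^)
Cells containing 1 after step 2: {-1, 3} -> 2 cell(s)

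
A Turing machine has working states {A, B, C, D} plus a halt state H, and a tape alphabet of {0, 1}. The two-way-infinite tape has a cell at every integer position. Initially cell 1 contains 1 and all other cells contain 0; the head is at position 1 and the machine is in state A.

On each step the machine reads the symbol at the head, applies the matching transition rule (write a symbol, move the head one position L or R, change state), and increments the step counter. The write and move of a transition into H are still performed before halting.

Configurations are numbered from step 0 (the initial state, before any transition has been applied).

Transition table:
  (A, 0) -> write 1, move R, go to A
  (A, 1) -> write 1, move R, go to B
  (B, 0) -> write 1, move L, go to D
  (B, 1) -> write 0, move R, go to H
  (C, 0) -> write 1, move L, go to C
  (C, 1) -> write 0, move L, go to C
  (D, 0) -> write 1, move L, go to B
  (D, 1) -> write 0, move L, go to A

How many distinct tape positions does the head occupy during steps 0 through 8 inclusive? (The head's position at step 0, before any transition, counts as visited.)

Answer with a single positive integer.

Step 1: in state A at pos 1, read 1 -> (A,1)->write 1,move R,goto B. Now: state=B, head=2, tape[0..3]=0100 (head:   ^)
Step 2: in state B at pos 2, read 0 -> (B,0)->write 1,move L,goto D. Now: state=D, head=1, tape[0..3]=0110 (head:  ^)
Step 3: in state D at pos 1, read 1 -> (D,1)->write 0,move L,goto A. Now: state=A, head=0, tape[-1..3]=00010 (head:  ^)
Step 4: in state A at pos 0, read 0 -> (A,0)->write 1,move R,goto A. Now: state=A, head=1, tape[-1..3]=01010 (head:   ^)
Step 5: in state A at pos 1, read 0 -> (A,0)->write 1,move R,goto A. Now: state=A, head=2, tape[-1..3]=01110 (head:    ^)
Step 6: in state A at pos 2, read 1 -> (A,1)->write 1,move R,goto B. Now: state=B, head=3, tape[-1..4]=011100 (head:     ^)
Step 7: in state B at pos 3, read 0 -> (B,0)->write 1,move L,goto D. Now: state=D, head=2, tape[-1..4]=011110 (head:    ^)
Step 8: in state D at pos 2, read 1 -> (D,1)->write 0,move L,goto A. Now: state=A, head=1, tape[-1..4]=011010 (head:   ^)
Head positions at steps 0..8: starting at 1, distinct positions visited = {0, 1, 2, 3} -> 4 position(s)

Answer: 4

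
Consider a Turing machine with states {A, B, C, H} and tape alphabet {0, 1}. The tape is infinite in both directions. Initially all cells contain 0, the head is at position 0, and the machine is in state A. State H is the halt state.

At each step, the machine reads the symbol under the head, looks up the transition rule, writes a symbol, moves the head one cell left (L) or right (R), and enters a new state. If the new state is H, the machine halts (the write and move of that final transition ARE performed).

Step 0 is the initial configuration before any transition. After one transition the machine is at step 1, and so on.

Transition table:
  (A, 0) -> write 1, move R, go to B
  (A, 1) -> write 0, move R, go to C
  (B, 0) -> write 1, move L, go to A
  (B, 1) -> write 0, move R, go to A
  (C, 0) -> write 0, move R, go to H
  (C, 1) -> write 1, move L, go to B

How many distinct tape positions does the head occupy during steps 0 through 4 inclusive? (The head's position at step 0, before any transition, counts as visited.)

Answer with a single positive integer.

Step 1: in state A at pos 0, read 0 -> (A,0)->write 1,move R,goto B. Now: state=B, head=1, tape[-1..2]=0100 (head:   ^)
Step 2: in state B at pos 1, read 0 -> (B,0)->write 1,move L,goto A. Now: state=A, head=0, tape[-1..2]=0110 (head:  ^)
Step 3: in state A at pos 0, read 1 -> (A,1)->write 0,move R,goto C. Now: state=C, head=1, tape[-1..2]=0010 (head:   ^)
Step 4: in state C at pos 1, read 1 -> (C,1)->write 1,move L,goto B. Now: state=B, head=0, tape[-1..2]=0010 (head:  ^)
Head positions at steps 0..4: starting at 0, distinct positions visited = {0, 1} -> 2 position(s)

Answer: 2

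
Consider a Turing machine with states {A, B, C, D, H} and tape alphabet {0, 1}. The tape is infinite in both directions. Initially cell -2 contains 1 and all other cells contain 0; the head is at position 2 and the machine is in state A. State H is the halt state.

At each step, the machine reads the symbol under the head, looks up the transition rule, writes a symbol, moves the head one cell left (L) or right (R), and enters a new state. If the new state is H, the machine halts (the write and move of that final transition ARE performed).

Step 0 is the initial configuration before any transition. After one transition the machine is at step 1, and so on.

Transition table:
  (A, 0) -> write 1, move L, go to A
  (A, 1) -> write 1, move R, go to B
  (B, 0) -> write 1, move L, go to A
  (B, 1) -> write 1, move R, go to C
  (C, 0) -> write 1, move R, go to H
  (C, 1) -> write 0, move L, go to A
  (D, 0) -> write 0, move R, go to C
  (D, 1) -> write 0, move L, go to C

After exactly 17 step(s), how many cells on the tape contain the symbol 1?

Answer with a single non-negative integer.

Answer: 4

Derivation:
Step 1: in state A at pos 2, read 0 -> (A,0)->write 1,move L,goto A. Now: state=A, head=1, tape[-3..3]=0100010 (head:     ^)
Step 2: in state A at pos 1, read 0 -> (A,0)->write 1,move L,goto A. Now: state=A, head=0, tape[-3..3]=0100110 (head:    ^)
Step 3: in state A at pos 0, read 0 -> (A,0)->write 1,move L,goto A. Now: state=A, head=-1, tape[-3..3]=0101110 (head:   ^)
Step 4: in state A at pos -1, read 0 -> (A,0)->write 1,move L,goto A. Now: state=A, head=-2, tape[-3..3]=0111110 (head:  ^)
Step 5: in state A at pos -2, read 1 -> (A,1)->write 1,move R,goto B. Now: state=B, head=-1, tape[-3..3]=0111110 (head:   ^)
Step 6: in state B at pos -1, read 1 -> (B,1)->write 1,move R,goto C. Now: state=C, head=0, tape[-3..3]=0111110 (head:    ^)
Step 7: in state C at pos 0, read 1 -> (C,1)->write 0,move L,goto A. Now: state=A, head=-1, tape[-3..3]=0110110 (head:   ^)
Step 8: in state A at pos -1, read 1 -> (A,1)->write 1,move R,goto B. Now: state=B, head=0, tape[-3..3]=0110110 (head:    ^)
Step 9: in state B at pos 0, read 0 -> (B,0)->write 1,move L,goto A. Now: state=A, head=-1, tape[-3..3]=0111110 (head:   ^)
Step 10: in state A at pos -1, read 1 -> (A,1)->write 1,move R,goto B. Now: state=B, head=0, tape[-3..3]=0111110 (head:    ^)
Step 11: in state B at pos 0, read 1 -> (B,1)->write 1,move R,goto C. Now: state=C, head=1, tape[-3..3]=0111110 (head:     ^)
Step 12: in state C at pos 1, read 1 -> (C,1)->write 0,move L,goto A. Now: state=A, head=0, tape[-3..3]=0111010 (head:    ^)
Step 13: in state A at pos 0, read 1 -> (A,1)->write 1,move R,goto B. Now: state=B, head=1, tape[-3..3]=0111010 (head:     ^)
Step 14: in state B at pos 1, read 0 -> (B,0)->write 1,move L,goto A. Now: state=A, head=0, tape[-3..3]=0111110 (head:    ^)
Step 15: in state A at pos 0, read 1 -> (A,1)->write 1,move R,goto B. Now: state=B, head=1, tape[-3..3]=0111110 (head:     ^)
Step 16: in state B at pos 1, read 1 -> (B,1)->write 1,move R,goto C. Now: state=C, head=2, tape[-3..3]=0111110 (head:      ^)
Step 17: in state C at pos 2, read 1 -> (C,1)->write 0,move L,goto A. Now: state=A, head=1, tape[-3..3]=0111100 (head:     ^)
Cells containing 1 after step 17: {-2, -1, 0, 1} -> 4 cell(s)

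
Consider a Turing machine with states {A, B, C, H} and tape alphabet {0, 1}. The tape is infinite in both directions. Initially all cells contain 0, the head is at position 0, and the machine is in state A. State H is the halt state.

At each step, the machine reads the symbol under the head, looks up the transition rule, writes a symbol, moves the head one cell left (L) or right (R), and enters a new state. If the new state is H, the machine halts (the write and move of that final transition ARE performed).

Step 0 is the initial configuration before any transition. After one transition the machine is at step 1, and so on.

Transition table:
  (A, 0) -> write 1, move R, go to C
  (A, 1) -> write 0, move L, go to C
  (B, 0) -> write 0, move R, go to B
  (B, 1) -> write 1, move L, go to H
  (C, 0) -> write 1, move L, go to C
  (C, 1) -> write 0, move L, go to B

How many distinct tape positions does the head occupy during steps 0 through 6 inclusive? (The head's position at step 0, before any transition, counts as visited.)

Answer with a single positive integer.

Answer: 3

Derivation:
Step 1: in state A at pos 0, read 0 -> (A,0)->write 1,move R,goto C. Now: state=C, head=1, tape[-1..2]=0100 (head:   ^)
Step 2: in state C at pos 1, read 0 -> (C,0)->write 1,move L,goto C. Now: state=C, head=0, tape[-1..2]=0110 (head:  ^)
Step 3: in state C at pos 0, read 1 -> (C,1)->write 0,move L,goto B. Now: state=B, head=-1, tape[-2..2]=00010 (head:  ^)
Step 4: in state B at pos -1, read 0 -> (B,0)->write 0,move R,goto B. Now: state=B, head=0, tape[-2..2]=00010 (head:   ^)
Step 5: in state B at pos 0, read 0 -> (B,0)->write 0,move R,goto B. Now: state=B, head=1, tape[-2..2]=00010 (head:    ^)
Step 6: in state B at pos 1, read 1 -> (B,1)->write 1,move L,goto H. Now: state=H, head=0, tape[-2..2]=00010 (head:   ^)
Head positions at steps 0..6: starting at 0, distinct positions visited = {-1, 0, 1} -> 3 position(s)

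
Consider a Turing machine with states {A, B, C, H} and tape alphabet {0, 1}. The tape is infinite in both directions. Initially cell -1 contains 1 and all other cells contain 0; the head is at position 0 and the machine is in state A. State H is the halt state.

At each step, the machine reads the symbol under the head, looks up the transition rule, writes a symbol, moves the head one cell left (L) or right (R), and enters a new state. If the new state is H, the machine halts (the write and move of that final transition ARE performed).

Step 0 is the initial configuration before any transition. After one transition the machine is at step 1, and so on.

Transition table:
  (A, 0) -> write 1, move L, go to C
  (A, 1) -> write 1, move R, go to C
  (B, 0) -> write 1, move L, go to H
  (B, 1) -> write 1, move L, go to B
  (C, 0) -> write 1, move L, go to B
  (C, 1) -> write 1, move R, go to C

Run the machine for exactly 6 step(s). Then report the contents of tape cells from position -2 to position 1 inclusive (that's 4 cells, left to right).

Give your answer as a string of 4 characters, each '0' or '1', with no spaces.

Answer: 0111

Derivation:
Step 1: in state A at pos 0, read 0 -> (A,0)->write 1,move L,goto C. Now: state=C, head=-1, tape[-2..1]=0110 (head:  ^)
Step 2: in state C at pos -1, read 1 -> (C,1)->write 1,move R,goto C. Now: state=C, head=0, tape[-2..1]=0110 (head:   ^)
Step 3: in state C at pos 0, read 1 -> (C,1)->write 1,move R,goto C. Now: state=C, head=1, tape[-2..2]=01100 (head:    ^)
Step 4: in state C at pos 1, read 0 -> (C,0)->write 1,move L,goto B. Now: state=B, head=0, tape[-2..2]=01110 (head:   ^)
Step 5: in state B at pos 0, read 1 -> (B,1)->write 1,move L,goto B. Now: state=B, head=-1, tape[-2..2]=01110 (head:  ^)
Step 6: in state B at pos -1, read 1 -> (B,1)->write 1,move L,goto B. Now: state=B, head=-2, tape[-3..2]=001110 (head:  ^)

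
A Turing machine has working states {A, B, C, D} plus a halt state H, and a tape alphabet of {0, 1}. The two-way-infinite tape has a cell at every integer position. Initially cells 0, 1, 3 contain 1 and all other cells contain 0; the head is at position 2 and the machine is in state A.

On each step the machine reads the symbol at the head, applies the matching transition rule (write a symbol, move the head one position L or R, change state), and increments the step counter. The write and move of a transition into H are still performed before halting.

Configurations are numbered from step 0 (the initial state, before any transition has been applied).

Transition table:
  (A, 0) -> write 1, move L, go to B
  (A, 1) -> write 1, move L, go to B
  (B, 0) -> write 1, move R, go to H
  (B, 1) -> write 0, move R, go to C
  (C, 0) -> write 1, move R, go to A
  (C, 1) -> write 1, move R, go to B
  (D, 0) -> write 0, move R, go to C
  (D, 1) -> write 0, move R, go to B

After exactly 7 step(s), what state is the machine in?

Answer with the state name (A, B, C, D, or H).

Answer: C

Derivation:
Step 1: in state A at pos 2, read 0 -> (A,0)->write 1,move L,goto B. Now: state=B, head=1, tape[-1..4]=011110 (head:   ^)
Step 2: in state B at pos 1, read 1 -> (B,1)->write 0,move R,goto C. Now: state=C, head=2, tape[-1..4]=010110 (head:    ^)
Step 3: in state C at pos 2, read 1 -> (C,1)->write 1,move R,goto B. Now: state=B, head=3, tape[-1..4]=010110 (head:     ^)
Step 4: in state B at pos 3, read 1 -> (B,1)->write 0,move R,goto C. Now: state=C, head=4, tape[-1..5]=0101000 (head:      ^)
Step 5: in state C at pos 4, read 0 -> (C,0)->write 1,move R,goto A. Now: state=A, head=5, tape[-1..6]=01010100 (head:       ^)
Step 6: in state A at pos 5, read 0 -> (A,0)->write 1,move L,goto B. Now: state=B, head=4, tape[-1..6]=01010110 (head:      ^)
Step 7: in state B at pos 4, read 1 -> (B,1)->write 0,move R,goto C. Now: state=C, head=5, tape[-1..6]=01010010 (head:       ^)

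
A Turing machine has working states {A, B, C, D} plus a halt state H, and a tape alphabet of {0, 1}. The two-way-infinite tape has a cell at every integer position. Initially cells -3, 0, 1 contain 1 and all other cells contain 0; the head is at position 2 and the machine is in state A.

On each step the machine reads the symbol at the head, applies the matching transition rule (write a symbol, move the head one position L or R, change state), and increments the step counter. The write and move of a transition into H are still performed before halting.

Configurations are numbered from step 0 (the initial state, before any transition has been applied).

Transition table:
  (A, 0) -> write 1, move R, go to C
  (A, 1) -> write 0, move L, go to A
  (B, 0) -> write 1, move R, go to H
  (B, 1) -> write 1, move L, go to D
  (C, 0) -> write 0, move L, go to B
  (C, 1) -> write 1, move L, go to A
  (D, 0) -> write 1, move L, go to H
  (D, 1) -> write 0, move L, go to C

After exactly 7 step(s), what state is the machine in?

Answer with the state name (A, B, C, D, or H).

Answer: A

Derivation:
Step 1: in state A at pos 2, read 0 -> (A,0)->write 1,move R,goto C. Now: state=C, head=3, tape[-4..4]=010011100 (head:        ^)
Step 2: in state C at pos 3, read 0 -> (C,0)->write 0,move L,goto B. Now: state=B, head=2, tape[-4..4]=010011100 (head:       ^)
Step 3: in state B at pos 2, read 1 -> (B,1)->write 1,move L,goto D. Now: state=D, head=1, tape[-4..4]=010011100 (head:      ^)
Step 4: in state D at pos 1, read 1 -> (D,1)->write 0,move L,goto C. Now: state=C, head=0, tape[-4..4]=010010100 (head:     ^)
Step 5: in state C at pos 0, read 1 -> (C,1)->write 1,move L,goto A. Now: state=A, head=-1, tape[-4..4]=010010100 (head:    ^)
Step 6: in state A at pos -1, read 0 -> (A,0)->write 1,move R,goto C. Now: state=C, head=0, tape[-4..4]=010110100 (head:     ^)
Step 7: in state C at pos 0, read 1 -> (C,1)->write 1,move L,goto A. Now: state=A, head=-1, tape[-4..4]=010110100 (head:    ^)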